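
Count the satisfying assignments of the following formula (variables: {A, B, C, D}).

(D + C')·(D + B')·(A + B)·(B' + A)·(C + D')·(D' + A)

There are 2^4 = 16 truth assignments over (A, B, C, D).
Check each against the 6 clauses (columns in the order A, B, C, D):
  F F F F  ✗ fails (A + B)
  F F F T  ✗ fails (A + B)
  F F T F  ✗ fails (D + C')
  F F T T  ✗ fails (A + B)
  F T F F  ✗ fails (D + B')
  F T F T  ✗ fails (B' + A)
  F T T F  ✗ fails (D + C')
  F T T T  ✗ fails (B' + A)
  T F F F  ✓ satisfies all
  T F F T  ✗ fails (C + D')
  T F T F  ✗ fails (D + C')
  T F T T  ✓ satisfies all
  T T F F  ✗ fails (D + B')
  T T F T  ✗ fails (C + D')
  T T T F  ✗ fails (D + C')
  T T T T  ✓ satisfies all
3 of the 16 rows are models.

3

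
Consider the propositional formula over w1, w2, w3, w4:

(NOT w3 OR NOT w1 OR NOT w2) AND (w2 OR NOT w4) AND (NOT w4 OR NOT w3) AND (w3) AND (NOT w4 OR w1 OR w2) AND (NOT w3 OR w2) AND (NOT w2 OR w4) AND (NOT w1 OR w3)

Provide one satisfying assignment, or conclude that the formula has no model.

(w3) alone gives w3 = true.
(NOT w4) alone gives w4 = false.
(w2) alone gives w2 = true.
Now (NOT w2) is unsatisfied and unit — conflict.

UNSATISFIABLE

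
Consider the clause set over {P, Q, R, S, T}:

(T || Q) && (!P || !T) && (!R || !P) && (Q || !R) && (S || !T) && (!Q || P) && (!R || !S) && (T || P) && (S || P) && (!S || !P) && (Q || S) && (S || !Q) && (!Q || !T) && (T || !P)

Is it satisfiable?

Case T = true:
Unit clause (!P) forces P = false.
Unit clause (S) forces S = true.
Unit clause (!Q) forces Q = false.
Unit clause (!R) forces R = false.
This assignment satisfies each clause.
A satisfying assignment: P ↦ false,  Q ↦ false,  R ↦ false,  S ↦ true,  T ↦ true.

Satisfiable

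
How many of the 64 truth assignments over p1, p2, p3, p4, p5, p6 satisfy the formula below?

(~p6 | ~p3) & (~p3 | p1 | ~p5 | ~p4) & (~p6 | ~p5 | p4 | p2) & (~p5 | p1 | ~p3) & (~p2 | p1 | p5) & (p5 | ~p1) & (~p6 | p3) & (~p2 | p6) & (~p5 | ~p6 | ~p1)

There are 2^6 = 64 truth assignments over (p1, p2, p3, p4, p5, p6).
Split on p5. With p5 = 1, the clauses containing p5 are satisfied and ~p5 drops from the rest; 6 of the 2^5 = 32 assignments to the other variables satisfy what remains.
With p5 = 0, by the same count on the reduced clause set, 4 assignments work.
(One model: p1=F, p2=F, p3=F, p4=F, p5=F, p6=F.)
Total: 6 + 4 = 10.

10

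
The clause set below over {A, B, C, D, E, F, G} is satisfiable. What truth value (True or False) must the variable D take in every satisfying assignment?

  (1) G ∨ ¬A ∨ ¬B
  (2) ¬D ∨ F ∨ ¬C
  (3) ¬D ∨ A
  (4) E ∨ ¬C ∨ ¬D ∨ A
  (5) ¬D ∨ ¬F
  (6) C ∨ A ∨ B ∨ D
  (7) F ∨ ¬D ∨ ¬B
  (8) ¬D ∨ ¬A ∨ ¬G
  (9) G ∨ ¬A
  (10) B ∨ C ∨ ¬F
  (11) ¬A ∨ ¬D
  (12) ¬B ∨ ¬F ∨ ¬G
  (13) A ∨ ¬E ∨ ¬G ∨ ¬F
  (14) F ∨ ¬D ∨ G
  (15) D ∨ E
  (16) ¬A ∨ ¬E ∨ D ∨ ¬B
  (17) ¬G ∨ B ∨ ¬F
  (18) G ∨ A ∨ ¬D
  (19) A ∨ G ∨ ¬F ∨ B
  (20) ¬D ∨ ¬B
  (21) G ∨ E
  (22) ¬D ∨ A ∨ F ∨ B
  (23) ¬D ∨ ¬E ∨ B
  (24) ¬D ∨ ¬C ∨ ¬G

False

Suppose D = True.
Unit clause (A) forces A = True.
But (¬A) is also a unit clause — contradiction.
So every satisfying assignment has D = False.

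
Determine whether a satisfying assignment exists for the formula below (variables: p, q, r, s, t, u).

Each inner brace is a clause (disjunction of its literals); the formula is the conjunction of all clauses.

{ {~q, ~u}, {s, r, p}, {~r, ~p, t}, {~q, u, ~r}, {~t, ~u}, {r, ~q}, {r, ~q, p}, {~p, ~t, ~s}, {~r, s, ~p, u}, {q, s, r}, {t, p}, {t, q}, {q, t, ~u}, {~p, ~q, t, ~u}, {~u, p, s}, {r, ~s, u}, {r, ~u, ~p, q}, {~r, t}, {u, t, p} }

Yes, satisfiable

Branch on q: set q = 0.
Unit clause (t) forces t = 1.
Unit clause (~u) forces u = 0.
Branch on p: set p = 0.
Branch on s: set s = 1.
Unit clause (r) forces r = 1.
This assignment satisfies each clause.
A satisfying assignment: p ↦ 0, q ↦ 0, r ↦ 1, s ↦ 1, t ↦ 1, u ↦ 0.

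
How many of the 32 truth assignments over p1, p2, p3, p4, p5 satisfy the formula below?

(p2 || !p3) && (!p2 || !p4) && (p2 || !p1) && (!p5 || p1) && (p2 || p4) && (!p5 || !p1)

5

There are 2^5 = 32 truth assignments over (p1, p2, p3, p4, p5).
Split on p1. With p1 = true, the clauses containing p1 are satisfied and !p1 drops from the rest; 2 of the 2^4 = 16 assignments to the other variables satisfy what remains.
With p1 = false, by the same count on the reduced clause set, 3 assignments work.
Total: 2 + 3 = 5.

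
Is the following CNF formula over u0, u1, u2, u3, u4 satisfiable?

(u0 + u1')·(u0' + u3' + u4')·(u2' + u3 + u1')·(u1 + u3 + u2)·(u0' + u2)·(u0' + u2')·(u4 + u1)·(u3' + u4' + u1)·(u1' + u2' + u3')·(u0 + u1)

Unsatisfiable

Case u0 = 1:
(u2) alone gives u2 = 1.
That conflicts with the unit clause (u2').
That branch fails; take u0 = 0 instead.
(u1') alone gives u1 = 0.
That conflicts with the unit clause (u1).
Neither u0 = 1 nor u0 = 0 works.
No assignment satisfies every clause.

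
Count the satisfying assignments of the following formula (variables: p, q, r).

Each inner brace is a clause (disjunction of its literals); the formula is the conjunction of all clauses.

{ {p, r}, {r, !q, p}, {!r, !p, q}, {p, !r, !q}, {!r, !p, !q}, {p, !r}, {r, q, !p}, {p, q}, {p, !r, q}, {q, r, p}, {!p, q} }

1

There are 2^3 = 8 truth assignments over (p, q, r).
Check each against the 11 clauses (columns in the order p, q, r):
  F F F  ✗ fails (p || r)
  F F T  ✗ fails (p || !r)
  F T F  ✗ fails (p || r)
  F T T  ✗ fails (p || !r || !q)
  T F F  ✗ fails (r || q || !p)
  T F T  ✗ fails (!r || !p || q)
  T T F  ✓ satisfies all
  T T T  ✗ fails (!r || !p || !q)
1 of the 8 rows is a model.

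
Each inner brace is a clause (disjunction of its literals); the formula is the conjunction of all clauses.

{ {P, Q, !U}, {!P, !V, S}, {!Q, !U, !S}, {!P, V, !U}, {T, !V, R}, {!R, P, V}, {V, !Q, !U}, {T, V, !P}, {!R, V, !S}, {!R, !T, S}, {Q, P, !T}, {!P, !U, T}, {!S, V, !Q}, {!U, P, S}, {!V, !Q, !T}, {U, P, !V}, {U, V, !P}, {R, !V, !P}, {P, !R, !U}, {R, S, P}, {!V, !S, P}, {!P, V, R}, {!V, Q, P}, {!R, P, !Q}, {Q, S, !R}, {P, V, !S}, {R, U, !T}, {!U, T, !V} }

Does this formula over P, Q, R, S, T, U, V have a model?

Case P = true:
Case V = true:
The clause (S) is unit, so S = true.
The clause (R) is unit, so R = true.
Case Q = true:
The clause (!U) is unit, so U = false.
The clause (!T) is unit, so T = false.
All clauses are satisfied.
A satisfying assignment: P: true,  Q: true,  R: true,  S: true,  T: false,  U: false,  V: true.

Yes, satisfiable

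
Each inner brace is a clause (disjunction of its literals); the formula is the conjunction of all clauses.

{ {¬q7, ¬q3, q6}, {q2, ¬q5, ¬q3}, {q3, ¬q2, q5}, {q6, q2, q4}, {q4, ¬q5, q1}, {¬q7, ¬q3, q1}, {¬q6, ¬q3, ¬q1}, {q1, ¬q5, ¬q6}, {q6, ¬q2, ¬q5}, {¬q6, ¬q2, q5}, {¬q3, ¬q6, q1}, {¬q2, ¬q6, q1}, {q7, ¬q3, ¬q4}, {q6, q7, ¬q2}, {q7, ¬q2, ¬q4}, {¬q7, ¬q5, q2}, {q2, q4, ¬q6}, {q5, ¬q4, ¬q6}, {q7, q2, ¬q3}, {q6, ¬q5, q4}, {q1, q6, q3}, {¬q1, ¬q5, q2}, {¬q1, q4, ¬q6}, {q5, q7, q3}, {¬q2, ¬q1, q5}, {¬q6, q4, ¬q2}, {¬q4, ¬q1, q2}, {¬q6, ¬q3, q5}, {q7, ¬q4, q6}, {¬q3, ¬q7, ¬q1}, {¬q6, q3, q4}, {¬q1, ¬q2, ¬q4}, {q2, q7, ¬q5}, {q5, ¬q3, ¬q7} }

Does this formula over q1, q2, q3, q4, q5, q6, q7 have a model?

Suppose q7 = False.
Suppose q3 = False.
From the singleton clause (q5), q5 = True.
From the singleton clause (q2), q2 = True.
From the singleton clause (q6), q6 = True.
From the singleton clause (q1), q1 = True.
From the singleton clause (¬q4), q4 = False.
That conflicts with the unit clause (q4).
Undo q3 and try q3 = True.
From the singleton clause (¬q4), q4 = False.
From the singleton clause (q2), q2 = True.
From the singleton clause (q6), q6 = True.
That conflicts with the unit clause (¬q6).
Neither q3 = True nor q3 = False works.
Undo q7 and try q7 = True.
Suppose q3 = False.
Suppose q2 = False.
From the singleton clause (¬q5), q5 = False.
Suppose q6 = True.
From the singleton clause (q4), q4 = True.
That conflicts with the unit clause (¬q4).
Undo q6 and try q6 = False.
From the singleton clause (q4), q4 = True.
From the singleton clause (q1), q1 = True.
That conflicts with the unit clause (¬q1).
Neither q6 = True nor q6 = False works.
Undo q2 and try q2 = True.
From the singleton clause (q5), q5 = True.
From the singleton clause (q6), q6 = True.
From the singleton clause (q1), q1 = True.
From the singleton clause (q4), q4 = True.
That conflicts with the unit clause (¬q4).
Neither q2 = True nor q2 = False works.
Undo q3 and try q3 = True.
From the singleton clause (q6), q6 = True.
From the singleton clause (q1), q1 = True.
That conflicts with the unit clause (¬q1).
Neither q3 = True nor q3 = False works.
Neither q7 = True nor q7 = False works.
No assignment satisfies every clause.

No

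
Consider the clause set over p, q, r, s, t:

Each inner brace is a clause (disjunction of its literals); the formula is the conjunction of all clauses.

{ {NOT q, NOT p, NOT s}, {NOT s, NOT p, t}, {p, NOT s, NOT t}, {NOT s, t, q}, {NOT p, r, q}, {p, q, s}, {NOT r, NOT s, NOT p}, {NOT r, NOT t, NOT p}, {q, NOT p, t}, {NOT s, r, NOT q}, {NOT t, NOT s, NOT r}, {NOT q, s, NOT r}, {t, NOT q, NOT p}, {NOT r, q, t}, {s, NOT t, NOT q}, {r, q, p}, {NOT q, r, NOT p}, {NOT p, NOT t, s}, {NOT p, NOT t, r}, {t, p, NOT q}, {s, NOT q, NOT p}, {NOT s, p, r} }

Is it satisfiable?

Suppose q = false.
Suppose s = false.
From the singleton clause (p), p = true.
From the singleton clause (r), r = true.
From the singleton clause (NOT t), t = false.
Now (t) is unsatisfied and unit — conflict.
Undo s and try s = true.
From the singleton clause (t), t = true.
From the singleton clause (p), p = true.
From the singleton clause (r), r = true.
Now (NOT r) is unsatisfied and unit — conflict.
Either choice for s ends in contradiction.
Undo q and try q = true.
Suppose p = false.
From the singleton clause (t), t = true.
From the singleton clause (NOT s), s = false.
Now (s) is unsatisfied and unit — conflict.
Undo p and try p = true.
From the singleton clause (NOT s), s = false.
Now (s) is unsatisfied and unit — conflict.
Either choice for p ends in contradiction.
Either choice for q ends in contradiction.
No assignment satisfies every clause.

No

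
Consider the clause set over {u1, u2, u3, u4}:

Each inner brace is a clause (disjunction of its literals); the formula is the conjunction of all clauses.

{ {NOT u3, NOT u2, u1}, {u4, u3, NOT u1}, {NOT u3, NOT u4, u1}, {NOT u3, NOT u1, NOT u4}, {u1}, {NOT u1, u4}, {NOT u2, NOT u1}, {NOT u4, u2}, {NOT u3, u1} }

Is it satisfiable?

Unsatisfiable

(u1) alone gives u1 = true.
(u4) alone gives u4 = true.
(NOT u3) alone gives u3 = false.
(NOT u2) alone gives u2 = false.
Now (u2) is unsatisfied and unit — conflict.
No assignment satisfies every clause.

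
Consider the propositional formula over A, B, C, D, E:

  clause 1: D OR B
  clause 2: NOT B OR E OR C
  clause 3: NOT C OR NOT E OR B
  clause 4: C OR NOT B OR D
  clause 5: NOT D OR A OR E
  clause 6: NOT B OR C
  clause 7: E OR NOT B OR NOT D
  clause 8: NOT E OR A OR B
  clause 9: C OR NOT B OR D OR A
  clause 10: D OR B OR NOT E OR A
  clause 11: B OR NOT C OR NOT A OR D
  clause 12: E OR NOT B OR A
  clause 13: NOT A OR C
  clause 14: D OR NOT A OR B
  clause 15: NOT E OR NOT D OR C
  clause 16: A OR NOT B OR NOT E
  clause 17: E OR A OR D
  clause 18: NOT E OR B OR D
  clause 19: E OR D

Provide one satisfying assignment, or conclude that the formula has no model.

Try D = false.
From the singleton clause (B), B = true.
From the singleton clause (C), C = true.
From the singleton clause (E), E = true.
From the singleton clause (A), A = true.
Every clause now holds.

A: true; B: true; C: true; D: false; E: true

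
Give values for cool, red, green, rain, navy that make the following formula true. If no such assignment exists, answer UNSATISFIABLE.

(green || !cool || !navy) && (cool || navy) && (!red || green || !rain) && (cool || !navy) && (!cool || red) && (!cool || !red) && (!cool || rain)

Case cool = true:
(red) alone gives red = true.
But (!red) is also a unit clause — contradiction.
Undo cool and try cool = false.
(navy) alone gives navy = true.
But (!navy) is also a unit clause — contradiction.
Neither cool = true nor cool = false works.

UNSATISFIABLE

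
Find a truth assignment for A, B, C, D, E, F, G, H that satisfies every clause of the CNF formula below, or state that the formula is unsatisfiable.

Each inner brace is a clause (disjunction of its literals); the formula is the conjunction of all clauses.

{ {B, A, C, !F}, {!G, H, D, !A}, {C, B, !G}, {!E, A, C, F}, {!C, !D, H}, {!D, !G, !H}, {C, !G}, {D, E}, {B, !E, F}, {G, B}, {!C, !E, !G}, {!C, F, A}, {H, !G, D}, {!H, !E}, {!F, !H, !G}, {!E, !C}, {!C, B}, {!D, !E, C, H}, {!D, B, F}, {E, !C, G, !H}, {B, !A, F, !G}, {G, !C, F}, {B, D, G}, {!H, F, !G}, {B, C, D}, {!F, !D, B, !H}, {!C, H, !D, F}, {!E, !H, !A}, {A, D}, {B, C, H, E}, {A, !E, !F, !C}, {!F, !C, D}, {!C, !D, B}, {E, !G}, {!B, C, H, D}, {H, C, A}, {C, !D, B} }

A: true; B: true; C: false; D: true; E: false; F: true; G: false; H: false

Case C = false:
Unit clause (!G) forces G = false.
Unit clause (B) forces B = true.
Case D = true:
Case H = false:
Unit clause (!E) forces E = false.
Unit clause (A) forces A = true.
No clause remains; F is free.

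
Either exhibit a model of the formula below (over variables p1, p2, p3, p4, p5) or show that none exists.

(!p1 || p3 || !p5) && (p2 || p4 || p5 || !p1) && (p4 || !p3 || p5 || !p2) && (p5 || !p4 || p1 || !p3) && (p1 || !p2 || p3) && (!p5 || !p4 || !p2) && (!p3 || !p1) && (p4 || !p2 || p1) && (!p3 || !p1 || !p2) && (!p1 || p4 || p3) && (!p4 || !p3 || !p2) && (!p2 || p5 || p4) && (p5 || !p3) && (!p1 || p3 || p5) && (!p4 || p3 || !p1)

Try p3 = false.
Try p1 = false.
(!p2) alone gives p2 = false.
Every clause is now satisfied; p4, p5 are unconstrained.

p1: false,  p2: false,  p3: false,  p4: false,  p5: false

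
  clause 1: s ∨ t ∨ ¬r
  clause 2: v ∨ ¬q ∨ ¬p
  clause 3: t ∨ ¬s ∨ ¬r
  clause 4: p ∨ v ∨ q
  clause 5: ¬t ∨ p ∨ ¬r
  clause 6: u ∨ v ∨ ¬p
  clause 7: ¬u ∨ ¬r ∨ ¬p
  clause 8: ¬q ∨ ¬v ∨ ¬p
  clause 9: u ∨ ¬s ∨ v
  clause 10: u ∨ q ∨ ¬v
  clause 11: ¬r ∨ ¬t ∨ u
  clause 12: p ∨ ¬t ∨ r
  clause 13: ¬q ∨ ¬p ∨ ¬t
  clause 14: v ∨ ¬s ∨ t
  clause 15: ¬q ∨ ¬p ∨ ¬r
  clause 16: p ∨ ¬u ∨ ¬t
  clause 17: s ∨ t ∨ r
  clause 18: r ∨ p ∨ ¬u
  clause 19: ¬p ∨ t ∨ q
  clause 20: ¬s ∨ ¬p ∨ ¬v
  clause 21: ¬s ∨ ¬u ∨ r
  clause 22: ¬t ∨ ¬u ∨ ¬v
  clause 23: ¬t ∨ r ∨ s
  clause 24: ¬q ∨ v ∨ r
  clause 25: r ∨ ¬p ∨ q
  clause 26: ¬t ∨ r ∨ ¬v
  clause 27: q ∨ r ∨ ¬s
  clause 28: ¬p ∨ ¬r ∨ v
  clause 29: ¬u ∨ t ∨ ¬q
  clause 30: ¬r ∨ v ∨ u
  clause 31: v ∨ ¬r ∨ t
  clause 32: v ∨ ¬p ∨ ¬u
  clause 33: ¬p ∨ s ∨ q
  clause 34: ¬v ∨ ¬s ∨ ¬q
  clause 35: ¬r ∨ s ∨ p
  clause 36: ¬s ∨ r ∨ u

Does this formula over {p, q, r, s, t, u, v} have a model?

Branch on s: set s = True.
Branch on t: set t = True.
Branch on p: set p = True.
Unit clause (¬q) forces q = False.
Unit clause (¬v) forces v = False.
Unit clause (u) forces u = True.
Now (¬u) is unsatisfied and unit — conflict.
Backtrack on p: now try p = False.
Unit clause (¬r) forces r = False.
Now (r) is unsatisfied and unit — conflict.
Either choice for p ends in contradiction.
Backtrack on t: now try t = False.
Unit clause (¬r) forces r = False.
Unit clause (v) forces v = True.
Unit clause (¬p) forces p = False.
Unit clause (¬u) forces u = False.
Now (u) is unsatisfied and unit — conflict.
Either choice for t ends in contradiction.
Backtrack on s: now try s = False.
Branch on t: set t = True.
Unit clause (r) forces r = True.
Unit clause (p) forces p = True.
Unit clause (¬u) forces u = False.
Now (u) is unsatisfied and unit — conflict.
Backtrack on t: now try t = False.
Unit clause (¬r) forces r = False.
Now (r) is unsatisfied and unit — conflict.
Either choice for t ends in contradiction.
Either choice for s ends in contradiction.
No assignment satisfies every clause.

Unsatisfiable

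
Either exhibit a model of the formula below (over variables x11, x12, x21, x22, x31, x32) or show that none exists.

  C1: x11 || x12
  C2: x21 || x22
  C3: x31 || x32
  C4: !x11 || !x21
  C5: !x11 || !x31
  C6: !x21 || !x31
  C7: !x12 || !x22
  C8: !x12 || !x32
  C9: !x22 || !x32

Branch on x11: set x11 = true.
The clause (!x21) is unit, so x21 = false.
The clause (x22) is unit, so x22 = true.
The clause (!x31) is unit, so x31 = false.
The clause (x32) is unit, so x32 = true.
Now (!x32) is unsatisfied and unit — conflict.
That branch fails; take x11 = false instead.
The clause (x12) is unit, so x12 = true.
The clause (!x22) is unit, so x22 = false.
The clause (x21) is unit, so x21 = true.
The clause (!x31) is unit, so x31 = false.
The clause (x32) is unit, so x32 = true.
Now (!x32) is unsatisfied and unit — conflict.
Both values of x11 lead to a conflict.

UNSATISFIABLE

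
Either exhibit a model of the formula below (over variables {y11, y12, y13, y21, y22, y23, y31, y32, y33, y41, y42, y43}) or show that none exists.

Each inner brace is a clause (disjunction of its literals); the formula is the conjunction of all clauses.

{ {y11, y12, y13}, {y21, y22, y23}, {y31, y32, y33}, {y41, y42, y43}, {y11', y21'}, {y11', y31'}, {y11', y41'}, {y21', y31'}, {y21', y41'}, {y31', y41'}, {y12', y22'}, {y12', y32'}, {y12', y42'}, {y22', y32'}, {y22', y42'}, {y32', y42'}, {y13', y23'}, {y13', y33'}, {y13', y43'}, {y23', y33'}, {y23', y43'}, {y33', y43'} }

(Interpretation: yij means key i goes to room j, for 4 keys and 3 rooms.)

Case y11 = 0:
Case y12 = 1:
From the singleton clause (y22'), y22 = 0.
From the singleton clause (y32'), y32 = 0.
From the singleton clause (y42'), y42 = 0.
Case y21 = 1:
From the singleton clause (y31'), y31 = 0.
From the singleton clause (y33), y33 = 1.
From the singleton clause (y41'), y41 = 0.
From the singleton clause (y43), y43 = 1.
Now (y43') is unsatisfied and unit — conflict.
Undo y21 and try y21 = 0.
From the singleton clause (y23), y23 = 1.
From the singleton clause (y13'), y13 = 0.
From the singleton clause (y33'), y33 = 0.
From the singleton clause (y31), y31 = 1.
From the singleton clause (y41'), y41 = 0.
From the singleton clause (y43), y43 = 1.
Now (y43') is unsatisfied and unit — conflict.
Neither y21 = 1 nor y21 = 0 works.
Undo y12 and try y12 = 0.
From the singleton clause (y13), y13 = 1.
From the singleton clause (y23'), y23 = 0.
From the singleton clause (y33'), y33 = 0.
From the singleton clause (y43'), y43 = 0.
Case y21 = 1:
From the singleton clause (y31'), y31 = 0.
From the singleton clause (y32), y32 = 1.
From the singleton clause (y41'), y41 = 0.
From the singleton clause (y42), y42 = 1.
Now (y42') is unsatisfied and unit — conflict.
Undo y21 and try y21 = 0.
From the singleton clause (y22), y22 = 1.
From the singleton clause (y32'), y32 = 0.
From the singleton clause (y31), y31 = 1.
From the singleton clause (y41'), y41 = 0.
From the singleton clause (y42), y42 = 1.
Now (y42') is unsatisfied and unit — conflict.
Neither y21 = 1 nor y21 = 0 works.
Neither y12 = 1 nor y12 = 0 works.
Undo y11 and try y11 = 1.
From the singleton clause (y21'), y21 = 0.
From the singleton clause (y31'), y31 = 0.
From the singleton clause (y41'), y41 = 0.
Case y22 = 1:
From the singleton clause (y12'), y12 = 0.
From the singleton clause (y32'), y32 = 0.
From the singleton clause (y33), y33 = 1.
From the singleton clause (y42'), y42 = 0.
From the singleton clause (y43), y43 = 1.
Now (y43') is unsatisfied and unit — conflict.
Undo y22 and try y22 = 0.
From the singleton clause (y23), y23 = 1.
From the singleton clause (y13'), y13 = 0.
From the singleton clause (y33'), y33 = 0.
From the singleton clause (y32), y32 = 1.
From the singleton clause (y12'), y12 = 0.
From the singleton clause (y42'), y42 = 0.
From the singleton clause (y43), y43 = 1.
Now (y43') is unsatisfied and unit — conflict.
Neither y22 = 1 nor y22 = 0 works.
Neither y11 = 1 nor y11 = 0 works.

UNSATISFIABLE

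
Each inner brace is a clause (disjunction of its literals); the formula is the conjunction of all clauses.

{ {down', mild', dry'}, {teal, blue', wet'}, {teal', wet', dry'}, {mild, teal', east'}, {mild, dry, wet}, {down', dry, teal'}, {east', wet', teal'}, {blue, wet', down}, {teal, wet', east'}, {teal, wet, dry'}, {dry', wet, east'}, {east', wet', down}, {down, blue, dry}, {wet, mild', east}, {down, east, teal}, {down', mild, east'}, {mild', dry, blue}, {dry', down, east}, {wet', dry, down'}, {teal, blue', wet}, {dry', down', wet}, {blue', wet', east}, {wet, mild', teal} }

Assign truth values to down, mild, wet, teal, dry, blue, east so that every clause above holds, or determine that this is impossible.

Case down = 1:
Case mild = 0:
(east') alone gives east = 0.
Case dry = 1:
(wet) alone gives wet = 1.
(teal') alone gives teal = 0.
(blue') alone gives blue = 0.
This assignment satisfies each clause.

down=1, mild=0, wet=1, teal=0, dry=1, blue=0, east=0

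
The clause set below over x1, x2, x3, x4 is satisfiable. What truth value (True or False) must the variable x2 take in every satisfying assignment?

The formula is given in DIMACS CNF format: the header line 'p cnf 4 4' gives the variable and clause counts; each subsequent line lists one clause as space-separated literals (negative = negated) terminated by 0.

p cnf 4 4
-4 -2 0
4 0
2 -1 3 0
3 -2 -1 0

False

Suppose x2 = True.
From the singleton clause (¬x4), x4 = False.
But (x4) is also a unit clause — contradiction.
So every satisfying assignment has x2 = False.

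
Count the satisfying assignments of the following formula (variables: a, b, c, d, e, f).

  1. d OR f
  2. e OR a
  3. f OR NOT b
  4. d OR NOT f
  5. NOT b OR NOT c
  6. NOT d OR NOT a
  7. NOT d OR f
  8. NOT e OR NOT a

3

There are 2^6 = 64 truth assignments over (a, b, c, d, e, f).
Split on f. With f = true, the clauses containing f are satisfied and NOT f drops from the rest; 3 of the 2^5 = 32 assignments to the other variables satisfy what remains.
With f = false, by the same count on the reduced clause set, 0 assignments work.
(One model: a=F, b=F, c=F, d=T, e=T, f=T.)
Total: 3 + 0 = 3.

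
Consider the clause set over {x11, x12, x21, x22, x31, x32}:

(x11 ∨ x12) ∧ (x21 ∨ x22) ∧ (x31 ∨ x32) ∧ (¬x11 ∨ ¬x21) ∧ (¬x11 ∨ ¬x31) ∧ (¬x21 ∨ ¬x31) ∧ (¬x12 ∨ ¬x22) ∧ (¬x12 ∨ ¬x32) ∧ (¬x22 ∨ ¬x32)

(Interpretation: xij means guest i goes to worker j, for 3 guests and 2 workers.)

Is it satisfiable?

No

Branch on x11: set x11 = True.
From the singleton clause (¬x21), x21 = False.
From the singleton clause (x22), x22 = True.
From the singleton clause (¬x31), x31 = False.
From the singleton clause (x32), x32 = True.
Now (¬x32) is unsatisfied and unit — conflict.
So x11 must be the other value — set x11 = False.
From the singleton clause (x12), x12 = True.
From the singleton clause (¬x22), x22 = False.
From the singleton clause (x21), x21 = True.
From the singleton clause (¬x31), x31 = False.
From the singleton clause (x32), x32 = True.
Now (¬x32) is unsatisfied and unit — conflict.
Both values of x11 lead to a conflict.
No assignment satisfies every clause.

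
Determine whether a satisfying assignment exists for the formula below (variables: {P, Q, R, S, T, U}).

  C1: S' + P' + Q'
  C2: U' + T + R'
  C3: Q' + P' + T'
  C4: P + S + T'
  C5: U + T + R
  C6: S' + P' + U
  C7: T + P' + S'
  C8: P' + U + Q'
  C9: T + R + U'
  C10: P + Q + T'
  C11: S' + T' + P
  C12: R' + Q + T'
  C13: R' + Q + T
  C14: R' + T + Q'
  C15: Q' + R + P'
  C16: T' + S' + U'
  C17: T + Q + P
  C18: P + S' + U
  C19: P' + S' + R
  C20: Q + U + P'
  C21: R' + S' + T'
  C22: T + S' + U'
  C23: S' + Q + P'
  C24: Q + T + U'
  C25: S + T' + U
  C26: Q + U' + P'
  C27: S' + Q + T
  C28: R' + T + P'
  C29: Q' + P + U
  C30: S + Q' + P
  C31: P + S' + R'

Case S = 0:
Case P = 1:
Case Q = 0:
The clause (U) is unit, so U = 1.
But (U') is also a unit clause — contradiction.
Backtrack on Q: now try Q = 1.
The clause (T') is unit, so T = 0.
The clause (U) is unit, so U = 1.
The clause (R') is unit, so R = 0.
But (R) is also a unit clause — contradiction.
Both values of Q lead to a conflict.
Backtrack on P: now try P = 0.
The clause (T') is unit, so T = 0.
The clause (Q) is unit, so Q = 1.
But (Q') is also a unit clause — contradiction.
Both values of P lead to a conflict.
Backtrack on S: now try S = 1.
Case P = 0:
The clause (T') is unit, so T = 0.
The clause (Q) is unit, so Q = 1.
The clause (R') is unit, so R = 0.
The clause (U) is unit, so U = 1.
But (U') is also a unit clause — contradiction.
Backtrack on P: now try P = 1.
The clause (Q') is unit, so Q = 0.
But (Q) is also a unit clause — contradiction.
Both values of P lead to a conflict.
Both values of S lead to a conflict.
No assignment satisfies every clause.

No, unsatisfiable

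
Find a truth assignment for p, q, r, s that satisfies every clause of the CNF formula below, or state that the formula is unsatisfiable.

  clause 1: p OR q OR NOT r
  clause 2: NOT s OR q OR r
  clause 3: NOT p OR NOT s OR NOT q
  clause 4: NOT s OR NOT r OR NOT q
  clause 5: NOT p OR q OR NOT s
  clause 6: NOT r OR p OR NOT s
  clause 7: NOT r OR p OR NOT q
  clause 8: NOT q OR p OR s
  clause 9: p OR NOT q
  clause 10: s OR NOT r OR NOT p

Branch on p: set p = true.
Branch on s: set s = false.
The clause (NOT r) is unit, so r = false.
All clauses hold; q can take either value.

p: true,  q: false,  r: false,  s: false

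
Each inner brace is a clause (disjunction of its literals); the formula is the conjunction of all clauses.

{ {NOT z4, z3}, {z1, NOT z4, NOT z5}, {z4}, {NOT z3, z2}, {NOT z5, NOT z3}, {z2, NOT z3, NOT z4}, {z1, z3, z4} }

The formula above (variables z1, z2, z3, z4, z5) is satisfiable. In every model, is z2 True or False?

True

Suppose z2 = false.
Unit clause (z4) forces z4 = true.
Unit clause (z3) forces z3 = true.
But (NOT z3) is also a unit clause — contradiction.
So every satisfying assignment has z2 = True.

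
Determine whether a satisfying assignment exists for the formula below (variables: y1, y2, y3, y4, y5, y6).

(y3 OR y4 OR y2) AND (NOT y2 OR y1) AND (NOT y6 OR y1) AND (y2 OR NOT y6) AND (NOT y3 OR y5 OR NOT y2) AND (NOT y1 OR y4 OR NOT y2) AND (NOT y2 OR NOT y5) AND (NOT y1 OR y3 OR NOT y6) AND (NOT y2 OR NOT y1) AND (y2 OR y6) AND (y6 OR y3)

Branch on y2: set y2 = false.
The clause (NOT y6) is unit, so y6 = false.
Now (y6) is unsatisfied and unit — conflict.
So y2 must be the other value — set y2 = true.
The clause (y1) is unit, so y1 = true.
Now (NOT y1) is unsatisfied and unit — conflict.
Neither y2 = true nor y2 = false works.
No assignment satisfies every clause.

Unsatisfiable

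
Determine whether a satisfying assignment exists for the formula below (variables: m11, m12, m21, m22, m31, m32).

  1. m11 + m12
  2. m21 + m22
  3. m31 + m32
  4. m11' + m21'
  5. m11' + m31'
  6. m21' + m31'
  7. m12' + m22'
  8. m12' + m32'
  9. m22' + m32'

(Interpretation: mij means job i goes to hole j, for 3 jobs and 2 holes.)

Suppose m11 = 1.
From the singleton clause (m21'), m21 = 0.
From the singleton clause (m22), m22 = 1.
From the singleton clause (m31'), m31 = 0.
From the singleton clause (m32), m32 = 1.
That conflicts with the unit clause (m32').
Backtrack on m11: now try m11 = 0.
From the singleton clause (m12), m12 = 1.
From the singleton clause (m22'), m22 = 0.
From the singleton clause (m21), m21 = 1.
From the singleton clause (m31'), m31 = 0.
From the singleton clause (m32), m32 = 1.
That conflicts with the unit clause (m32').
Both values of m11 lead to a conflict.
No assignment satisfies every clause.

No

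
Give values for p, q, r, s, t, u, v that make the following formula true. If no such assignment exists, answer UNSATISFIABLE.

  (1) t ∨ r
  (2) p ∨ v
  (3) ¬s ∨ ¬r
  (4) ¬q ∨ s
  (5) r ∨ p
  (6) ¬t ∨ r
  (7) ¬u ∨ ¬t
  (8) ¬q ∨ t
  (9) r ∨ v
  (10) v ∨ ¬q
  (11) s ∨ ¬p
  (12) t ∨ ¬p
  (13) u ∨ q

Try t = False.
The clause (r) is unit, so r = True.
The clause (¬s) is unit, so s = False.
The clause (¬q) is unit, so q = False.
The clause (¬p) is unit, so p = False.
The clause (v) is unit, so v = True.
The clause (u) is unit, so u = True.
This assignment satisfies each clause.

p: False; q: False; r: True; s: False; t: False; u: True; v: True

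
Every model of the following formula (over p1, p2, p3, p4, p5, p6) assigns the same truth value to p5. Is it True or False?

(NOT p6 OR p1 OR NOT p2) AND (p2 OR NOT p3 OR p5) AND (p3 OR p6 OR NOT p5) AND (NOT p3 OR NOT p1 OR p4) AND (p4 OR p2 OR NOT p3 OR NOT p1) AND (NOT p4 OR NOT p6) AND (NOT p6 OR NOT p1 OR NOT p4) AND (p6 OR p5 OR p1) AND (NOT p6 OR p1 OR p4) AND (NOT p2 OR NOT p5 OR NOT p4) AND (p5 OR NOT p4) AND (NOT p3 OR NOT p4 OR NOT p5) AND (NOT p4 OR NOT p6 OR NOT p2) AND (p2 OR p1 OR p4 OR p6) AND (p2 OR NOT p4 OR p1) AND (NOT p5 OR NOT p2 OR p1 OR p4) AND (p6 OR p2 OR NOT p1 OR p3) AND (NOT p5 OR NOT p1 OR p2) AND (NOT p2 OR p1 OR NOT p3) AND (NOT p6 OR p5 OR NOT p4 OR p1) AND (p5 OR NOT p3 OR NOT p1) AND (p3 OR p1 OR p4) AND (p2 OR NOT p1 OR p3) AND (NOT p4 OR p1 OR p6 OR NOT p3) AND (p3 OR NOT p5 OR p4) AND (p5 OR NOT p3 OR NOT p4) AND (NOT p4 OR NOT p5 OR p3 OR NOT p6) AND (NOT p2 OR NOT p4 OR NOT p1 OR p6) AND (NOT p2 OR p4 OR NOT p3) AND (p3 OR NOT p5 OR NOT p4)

Suppose p5 = true.
Suppose p3 = true.
The clause (NOT p4) is unit, so p4 = false.
The clause (NOT p1) is unit, so p1 = false.
The clause (NOT p6) is unit, so p6 = false.
The clause (p2) is unit, so p2 = true.
Now (NOT p2) is unsatisfied and unit — conflict.
Undo p3 and try p3 = false.
The clause (p6) is unit, so p6 = true.
The clause (NOT p4) is unit, so p4 = false.
Now (p4) is unsatisfied and unit — conflict.
Neither p3 = true nor p3 = false works.
So every satisfying assignment has p5 = False.

False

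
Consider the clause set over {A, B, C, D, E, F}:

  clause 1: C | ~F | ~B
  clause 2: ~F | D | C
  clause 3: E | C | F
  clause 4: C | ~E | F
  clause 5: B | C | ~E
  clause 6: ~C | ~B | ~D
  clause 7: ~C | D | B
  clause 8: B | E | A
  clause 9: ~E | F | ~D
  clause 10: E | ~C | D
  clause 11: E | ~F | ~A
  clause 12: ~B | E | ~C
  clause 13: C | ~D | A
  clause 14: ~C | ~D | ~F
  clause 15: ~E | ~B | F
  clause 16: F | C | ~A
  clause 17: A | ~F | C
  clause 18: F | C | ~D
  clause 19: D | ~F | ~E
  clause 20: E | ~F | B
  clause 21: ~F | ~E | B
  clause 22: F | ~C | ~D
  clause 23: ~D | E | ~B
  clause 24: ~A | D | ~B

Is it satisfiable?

Suppose C = 1.
Suppose B = 0.
The clause (D) is unit, so D = 1.
The clause (~F) is unit, so F = 0.
Now (F) is unsatisfied and unit — conflict.
So B must be the other value — set B = 1.
The clause (~D) is unit, so D = 0.
The clause (E) is unit, so E = 1.
The clause (F) is unit, so F = 1.
Now (~F) is unsatisfied and unit — conflict.
Either choice for B ends in contradiction.
So C must be the other value — set C = 0.
Suppose F = 0.
The clause (E) is unit, so E = 1.
Now (~E) is unsatisfied and unit — conflict.
So F must be the other value — set F = 1.
The clause (~B) is unit, so B = 0.
The clause (D) is unit, so D = 1.
The clause (~E) is unit, so E = 0.
Now (E) is unsatisfied and unit — conflict.
Either choice for F ends in contradiction.
Either choice for C ends in contradiction.
No assignment satisfies every clause.

No, unsatisfiable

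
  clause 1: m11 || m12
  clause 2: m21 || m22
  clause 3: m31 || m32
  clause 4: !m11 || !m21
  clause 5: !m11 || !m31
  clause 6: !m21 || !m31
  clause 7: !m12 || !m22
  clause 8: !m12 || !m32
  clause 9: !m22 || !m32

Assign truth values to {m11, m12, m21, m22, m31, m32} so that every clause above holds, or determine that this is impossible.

Try m11 = true.
(!m21) alone gives m21 = false.
(m22) alone gives m22 = true.
(!m31) alone gives m31 = false.
(m32) alone gives m32 = true.
Now (!m32) is unsatisfied and unit — conflict.
That branch fails; take m11 = false instead.
(m12) alone gives m12 = true.
(!m22) alone gives m22 = false.
(m21) alone gives m21 = true.
(!m31) alone gives m31 = false.
(m32) alone gives m32 = true.
Now (!m32) is unsatisfied and unit — conflict.
Either choice for m11 ends in contradiction.

UNSATISFIABLE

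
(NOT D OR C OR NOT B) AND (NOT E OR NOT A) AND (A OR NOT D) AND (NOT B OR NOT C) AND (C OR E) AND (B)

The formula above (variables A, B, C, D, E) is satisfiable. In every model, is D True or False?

False

Suppose D = true.
From the singleton clause (A), A = true.
From the singleton clause (NOT E), E = false.
From the singleton clause (C), C = true.
From the singleton clause (NOT B), B = false.
Now (B) is unsatisfied and unit — conflict.
So every satisfying assignment has D = False.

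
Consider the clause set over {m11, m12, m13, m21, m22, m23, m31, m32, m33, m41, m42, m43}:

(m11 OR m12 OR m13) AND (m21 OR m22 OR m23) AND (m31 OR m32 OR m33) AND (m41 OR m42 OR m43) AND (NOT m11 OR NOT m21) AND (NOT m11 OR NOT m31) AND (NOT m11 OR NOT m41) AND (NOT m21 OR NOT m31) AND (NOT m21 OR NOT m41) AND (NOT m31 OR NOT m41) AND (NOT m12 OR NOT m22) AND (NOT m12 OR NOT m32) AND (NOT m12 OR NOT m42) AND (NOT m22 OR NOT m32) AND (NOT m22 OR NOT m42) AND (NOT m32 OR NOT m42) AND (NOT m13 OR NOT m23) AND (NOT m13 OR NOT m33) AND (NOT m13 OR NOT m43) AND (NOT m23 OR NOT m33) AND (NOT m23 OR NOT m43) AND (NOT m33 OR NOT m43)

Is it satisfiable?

No

Try m11 = false.
Try m12 = true.
The clause (NOT m22) is unit, so m22 = false.
The clause (NOT m32) is unit, so m32 = false.
The clause (NOT m42) is unit, so m42 = false.
Try m21 = true.
The clause (NOT m31) is unit, so m31 = false.
The clause (m33) is unit, so m33 = true.
The clause (NOT m41) is unit, so m41 = false.
The clause (m43) is unit, so m43 = true.
Now (NOT m43) is unsatisfied and unit — conflict.
So m21 must be the other value — set m21 = false.
The clause (m23) is unit, so m23 = true.
The clause (NOT m13) is unit, so m13 = false.
The clause (NOT m33) is unit, so m33 = false.
The clause (m31) is unit, so m31 = true.
The clause (NOT m41) is unit, so m41 = false.
The clause (m43) is unit, so m43 = true.
Now (NOT m43) is unsatisfied and unit — conflict.
Either choice for m21 ends in contradiction.
So m12 must be the other value — set m12 = false.
The clause (m13) is unit, so m13 = true.
The clause (NOT m23) is unit, so m23 = false.
The clause (NOT m33) is unit, so m33 = false.
The clause (NOT m43) is unit, so m43 = false.
Try m21 = true.
The clause (NOT m31) is unit, so m31 = false.
The clause (m32) is unit, so m32 = true.
The clause (NOT m41) is unit, so m41 = false.
The clause (m42) is unit, so m42 = true.
Now (NOT m42) is unsatisfied and unit — conflict.
So m21 must be the other value — set m21 = false.
The clause (m22) is unit, so m22 = true.
The clause (NOT m32) is unit, so m32 = false.
The clause (m31) is unit, so m31 = true.
The clause (NOT m41) is unit, so m41 = false.
The clause (m42) is unit, so m42 = true.
Now (NOT m42) is unsatisfied and unit — conflict.
Either choice for m21 ends in contradiction.
Either choice for m12 ends in contradiction.
So m11 must be the other value — set m11 = true.
The clause (NOT m21) is unit, so m21 = false.
The clause (NOT m31) is unit, so m31 = false.
The clause (NOT m41) is unit, so m41 = false.
Try m22 = true.
The clause (NOT m12) is unit, so m12 = false.
The clause (NOT m32) is unit, so m32 = false.
The clause (m33) is unit, so m33 = true.
The clause (NOT m42) is unit, so m42 = false.
The clause (m43) is unit, so m43 = true.
Now (NOT m43) is unsatisfied and unit — conflict.
So m22 must be the other value — set m22 = false.
The clause (m23) is unit, so m23 = true.
The clause (NOT m13) is unit, so m13 = false.
The clause (NOT m33) is unit, so m33 = false.
The clause (m32) is unit, so m32 = true.
The clause (NOT m12) is unit, so m12 = false.
The clause (NOT m42) is unit, so m42 = false.
The clause (m43) is unit, so m43 = true.
Now (NOT m43) is unsatisfied and unit — conflict.
Either choice for m22 ends in contradiction.
Either choice for m11 ends in contradiction.
No assignment satisfies every clause.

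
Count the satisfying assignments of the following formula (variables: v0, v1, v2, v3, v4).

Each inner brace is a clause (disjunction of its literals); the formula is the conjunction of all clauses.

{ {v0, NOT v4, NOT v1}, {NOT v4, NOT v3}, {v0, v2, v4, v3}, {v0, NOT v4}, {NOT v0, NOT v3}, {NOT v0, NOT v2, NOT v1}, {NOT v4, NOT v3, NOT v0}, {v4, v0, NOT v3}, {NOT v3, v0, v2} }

There are 2^5 = 32 truth assignments over (v0, v1, v2, v3, v4).
Split on v2. With v2 = true, the clauses containing v2 are satisfied and NOT v2 drops from the rest; 4 of the 2^4 = 16 assignments to the other variables satisfy what remains.
With v2 = false, by the same count on the reduced clause set, 4 assignments work.
(One model: v0=F, v1=F, v2=T, v3=F, v4=F.)
Total: 4 + 4 = 8.

8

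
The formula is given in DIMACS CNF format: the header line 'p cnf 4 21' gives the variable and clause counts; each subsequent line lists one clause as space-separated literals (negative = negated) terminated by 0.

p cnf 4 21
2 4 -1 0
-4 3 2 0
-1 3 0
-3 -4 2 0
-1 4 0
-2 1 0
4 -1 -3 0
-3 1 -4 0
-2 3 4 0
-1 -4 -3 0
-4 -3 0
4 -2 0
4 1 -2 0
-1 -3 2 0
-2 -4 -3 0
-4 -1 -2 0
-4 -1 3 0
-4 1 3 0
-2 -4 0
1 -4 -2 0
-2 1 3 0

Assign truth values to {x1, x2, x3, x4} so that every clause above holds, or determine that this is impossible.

Try x1 = False.
Unit clause (¬x2) forces x2 = False.
Try x4 = False.
All clauses hold; x3 can take either value.

x1: False; x2: False; x3: False; x4: False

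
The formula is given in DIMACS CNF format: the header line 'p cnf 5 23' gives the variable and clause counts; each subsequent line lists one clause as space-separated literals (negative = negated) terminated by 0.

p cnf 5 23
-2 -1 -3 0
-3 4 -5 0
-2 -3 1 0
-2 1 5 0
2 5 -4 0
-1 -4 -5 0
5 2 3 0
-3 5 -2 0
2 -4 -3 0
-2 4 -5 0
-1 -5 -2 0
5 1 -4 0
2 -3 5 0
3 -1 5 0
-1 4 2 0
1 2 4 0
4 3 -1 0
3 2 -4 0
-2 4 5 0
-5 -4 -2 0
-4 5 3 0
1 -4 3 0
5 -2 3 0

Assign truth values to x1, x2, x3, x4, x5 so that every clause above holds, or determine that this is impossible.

UNSATISFIABLE

Try x2 = False.
Try x5 = True.
Try x3 = False.
Unit clause (¬x4) forces x4 = False.
Unit clause (¬x1) forces x1 = False.
Now (x1) is unsatisfied and unit — conflict.
So x3 must be the other value — set x3 = True.
Unit clause (x4) forces x4 = True.
Now (¬x4) is unsatisfied and unit — conflict.
Both values of x3 lead to a conflict.
So x5 must be the other value — set x5 = False.
Unit clause (¬x4) forces x4 = False.
Unit clause (x3) forces x3 = True.
Now (¬x3) is unsatisfied and unit — conflict.
Both values of x5 lead to a conflict.
So x2 must be the other value — set x2 = True.
Try x1 = False.
Unit clause (¬x3) forces x3 = False.
Unit clause (x5) forces x5 = True.
Unit clause (x4) forces x4 = True.
Now (¬x4) is unsatisfied and unit — conflict.
So x1 must be the other value — set x1 = True.
Unit clause (¬x3) forces x3 = False.
Unit clause (¬x5) forces x5 = False.
Now (x5) is unsatisfied and unit — conflict.
Both values of x1 lead to a conflict.
Both values of x2 lead to a conflict.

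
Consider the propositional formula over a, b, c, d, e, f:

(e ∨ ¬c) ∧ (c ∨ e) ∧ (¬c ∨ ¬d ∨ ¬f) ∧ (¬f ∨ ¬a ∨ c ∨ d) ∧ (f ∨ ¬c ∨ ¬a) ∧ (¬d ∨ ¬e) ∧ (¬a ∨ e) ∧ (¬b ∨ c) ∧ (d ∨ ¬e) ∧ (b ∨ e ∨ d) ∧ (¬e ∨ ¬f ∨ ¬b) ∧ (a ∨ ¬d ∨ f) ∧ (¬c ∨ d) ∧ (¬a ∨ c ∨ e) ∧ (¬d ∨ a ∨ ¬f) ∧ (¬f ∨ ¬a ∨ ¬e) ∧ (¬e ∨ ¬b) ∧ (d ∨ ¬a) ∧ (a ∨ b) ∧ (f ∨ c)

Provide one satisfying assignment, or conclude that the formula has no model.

Try e = True.
From the singleton clause (¬d), d = False.
That conflicts with the unit clause (d).
So e must be the other value — set e = False.
From the singleton clause (¬c), c = False.
That conflicts with the unit clause (c).
Neither e = True nor e = False works.

UNSATISFIABLE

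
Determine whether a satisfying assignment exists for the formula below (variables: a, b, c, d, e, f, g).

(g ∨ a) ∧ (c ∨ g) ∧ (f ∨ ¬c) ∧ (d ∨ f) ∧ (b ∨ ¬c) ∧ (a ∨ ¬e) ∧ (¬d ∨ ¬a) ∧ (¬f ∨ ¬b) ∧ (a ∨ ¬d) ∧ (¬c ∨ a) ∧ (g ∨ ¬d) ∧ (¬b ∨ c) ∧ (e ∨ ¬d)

Yes, satisfiable

Case g = True:
Case f = True:
Unit clause (¬b) forces b = False.
Unit clause (¬c) forces c = False.
Case a = True:
Unit clause (¬d) forces d = False.
Every clause is now satisfied; e is unconstrained.
A satisfying assignment: a: True, b: False, c: False, d: False, e: True, f: True, g: True.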